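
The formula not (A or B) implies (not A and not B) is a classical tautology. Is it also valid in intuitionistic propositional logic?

Yes

This is a constructively valid De Morgan direction (negated disjunction to conjunction of negations), which is intuitionistically derivable.
From not (A or B): if A held then A or B would, contradiction — so not A; similarly not B.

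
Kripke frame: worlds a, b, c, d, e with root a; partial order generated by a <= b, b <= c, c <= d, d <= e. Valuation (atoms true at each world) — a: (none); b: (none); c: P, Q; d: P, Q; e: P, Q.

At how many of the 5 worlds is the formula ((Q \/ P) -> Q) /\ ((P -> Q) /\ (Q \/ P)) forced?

a: does not force it — a ||-/- ((Q \/ P) -> Q) /\ ((P -> Q) /\ (Q \/ P)) since a fails (P -> Q) /\ (Q \/ P).
b: does not force it — b ||-/- ((Q \/ P) -> Q) /\ ((P -> Q) /\ (Q \/ P)) since b fails (P -> Q) /\ (Q \/ P).
c: forces it.
d: forces it.
e: forces it.
Worlds forcing the formula: {c, d, e}.

3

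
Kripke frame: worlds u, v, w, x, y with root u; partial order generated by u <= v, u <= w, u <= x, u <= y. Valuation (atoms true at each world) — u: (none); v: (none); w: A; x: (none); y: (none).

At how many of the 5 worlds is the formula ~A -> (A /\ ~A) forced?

1

u: does not force it — u ||-/- ~A -> (A /\ ~A): at the accessible world v, v ||- ~A but v ||-/- A /\ ~A.
v: does not force it — v ||-/- ~A -> (A /\ ~A): already at v itself, v ||- ~A but v ||-/- A /\ ~A.
w: forces it.
x: does not force it.
y: does not force it.
Worlds forcing the formula: {w}.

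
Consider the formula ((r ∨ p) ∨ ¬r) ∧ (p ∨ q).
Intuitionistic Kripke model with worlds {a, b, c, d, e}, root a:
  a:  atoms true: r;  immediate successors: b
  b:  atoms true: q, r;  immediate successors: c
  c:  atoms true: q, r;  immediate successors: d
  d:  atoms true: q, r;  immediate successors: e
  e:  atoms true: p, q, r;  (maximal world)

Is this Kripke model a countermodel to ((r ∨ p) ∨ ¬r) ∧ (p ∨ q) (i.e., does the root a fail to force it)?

Yes

a ⊮ ((r ∨ p) ∨ ¬r) ∧ (p ∨ q) since a fails p ∨ q.
So the root a does not force ((r ∨ p) ∨ ¬r) ∧ (p ∨ q); the model is a countermodel.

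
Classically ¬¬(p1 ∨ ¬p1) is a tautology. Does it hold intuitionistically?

Yes

This is the double negation of excluded middle, which is intuitionistically derivable.
Assuming ¬(p1 ∨ ¬p1): from p1 we'd get p1 ∨ ¬p1, so ¬p1; but then p1 ∨ ¬p1 again — contradiction. Hence ¬¬(p1 ∨ ¬p1).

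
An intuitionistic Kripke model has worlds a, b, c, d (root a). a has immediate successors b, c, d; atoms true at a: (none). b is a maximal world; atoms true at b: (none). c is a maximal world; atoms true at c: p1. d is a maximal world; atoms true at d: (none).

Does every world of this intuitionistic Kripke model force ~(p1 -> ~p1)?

No

Not every world: a ||-/- ~(p1 -> ~p1).
a ||-/- ~(p1 -> ~p1) since b is accessible from a and b ||- p1 -> ~p1.
b ||- p1 -> ~p1 vacuously: no world accessible from b forces the antecedent p1.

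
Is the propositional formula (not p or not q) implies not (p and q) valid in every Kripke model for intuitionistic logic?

This is a constructively valid De Morgan direction (disjunction of negations to negated conjunction), which is intuitionistically derivable.
If not p holds at a world then no accessible world forces p, hence none forces p and q; likewise for not q.

Yes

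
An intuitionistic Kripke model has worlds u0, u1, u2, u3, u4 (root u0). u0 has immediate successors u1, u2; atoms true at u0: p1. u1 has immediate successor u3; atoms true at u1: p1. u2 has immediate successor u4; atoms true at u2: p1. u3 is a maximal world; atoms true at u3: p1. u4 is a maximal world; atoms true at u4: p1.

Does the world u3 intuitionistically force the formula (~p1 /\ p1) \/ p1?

Yes

u3 ||- (~p1 /\ p1) \/ p1 via the disjunct p1.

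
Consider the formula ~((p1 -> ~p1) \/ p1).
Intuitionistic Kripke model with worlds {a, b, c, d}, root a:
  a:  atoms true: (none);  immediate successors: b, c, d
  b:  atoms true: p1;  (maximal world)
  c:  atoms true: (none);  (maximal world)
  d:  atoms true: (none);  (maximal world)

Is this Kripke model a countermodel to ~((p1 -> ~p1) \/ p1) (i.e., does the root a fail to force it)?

a ||-/- ~((p1 -> ~p1) \/ p1) since b is accessible from a and b ||- (p1 -> ~p1) \/ p1.
b ||- (p1 -> ~p1) \/ p1 via the disjunct p1.
So the root a does not force ~((p1 -> ~p1) \/ p1); the model is a countermodel.

Yes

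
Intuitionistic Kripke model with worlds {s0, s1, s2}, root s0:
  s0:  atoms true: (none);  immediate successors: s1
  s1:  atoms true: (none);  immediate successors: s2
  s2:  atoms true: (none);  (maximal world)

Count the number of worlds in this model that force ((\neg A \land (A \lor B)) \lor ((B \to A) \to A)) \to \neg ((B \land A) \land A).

s0: forces it.
s1: forces it.
s2: forces it.
Worlds forcing the formula: {s0, s1, s2}.

3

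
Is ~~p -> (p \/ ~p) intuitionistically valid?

No

This is a variant of double-negation elimination (deriving excluded middle from double negation), which is not intuitionistically valid.
A Kripke countermodel: worlds u, v; order generated by u <= v; atoms true at each world — u:{}; v:{p}.
u ||-/- ~~p -> (p \/ ~p): already at u itself, u ||- ~~p but u ||-/- p \/ ~p.
u ||-/- p \/ ~p: neither disjunct is forced at u.
u lacks atom p, so u ||-/- p.
So the root u does not force the formula.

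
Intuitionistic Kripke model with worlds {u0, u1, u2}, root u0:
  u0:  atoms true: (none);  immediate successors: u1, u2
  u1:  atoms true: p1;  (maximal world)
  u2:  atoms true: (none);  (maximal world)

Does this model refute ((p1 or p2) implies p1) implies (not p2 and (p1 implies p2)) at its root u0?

u0 does not force ((p1 or p2) implies p1) implies (not p2 and (p1 implies p2)): already at u0 itself, u0 forces (p1 or p2) implies p1 but u0 does not force not p2 and (p1 implies p2).
u0 does not force not p2 and (p1 implies p2) since u0 fails p1 implies p2.
So the root u0 does not force ((p1 or p2) implies p1) implies (not p2 and (p1 implies p2)); the model is a countermodel.

Yes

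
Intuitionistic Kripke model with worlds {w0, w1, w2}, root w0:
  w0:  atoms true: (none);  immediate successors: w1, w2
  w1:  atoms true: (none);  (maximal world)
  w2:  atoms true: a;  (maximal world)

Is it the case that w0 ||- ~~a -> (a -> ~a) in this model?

No

w0 ||-/- ~~a -> (a -> ~a): at the accessible world w2, w2 ||- ~~a but w2 ||-/- a -> ~a.
w2 ||-/- a -> ~a: already at w2 itself, w2 ||- a but w2 ||-/- ~a.
w2 ||-/- ~a since w2 is accessible from w2 and w2 ||- a.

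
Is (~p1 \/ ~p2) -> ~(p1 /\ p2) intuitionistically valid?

This is a constructively valid De Morgan direction (disjunction of negations to negated conjunction), which is intuitionistically derivable.
If ~p1 holds at a world then no accessible world forces p1, hence none forces p1 /\ p2; likewise for ~p2.

Yes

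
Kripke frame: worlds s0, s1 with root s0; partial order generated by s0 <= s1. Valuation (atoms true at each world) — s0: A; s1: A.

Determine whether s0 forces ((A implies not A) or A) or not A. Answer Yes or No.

Yes

s0 forces ((A implies not A) or A) or not A via the disjunct (A implies not A) or A.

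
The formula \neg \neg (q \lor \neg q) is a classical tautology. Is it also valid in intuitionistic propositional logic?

Yes

This is the double negation of excluded middle, which is intuitionistically derivable.
Assuming \neg (q \lor \neg q): from q we'd get q \lor \neg q, so \neg q; but then q \lor \neg q again — contradiction. Hence \neg \neg (q \lor \neg q).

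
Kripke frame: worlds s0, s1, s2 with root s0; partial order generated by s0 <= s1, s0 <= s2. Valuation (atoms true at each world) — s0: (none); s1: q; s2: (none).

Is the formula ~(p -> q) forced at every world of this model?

Not every world: s0 ||-/- ~(p -> q).
s0 ||-/- ~(p -> q) since s0 is accessible from s0 and s0 ||- p -> q.
s0 ||- p -> q vacuously: no world accessible from s0 forces the antecedent p.

No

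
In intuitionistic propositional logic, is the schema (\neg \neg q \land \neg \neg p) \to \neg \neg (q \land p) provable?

Yes

This is the distribution of double negation over conjunction, which is intuitionistically derivable.
Assume \neg \neg q, \neg \neg p, and \neg (q \land p). From q we'd get \neg p (since q \land p is refuted), contradicting \neg \neg p; so \neg q, contradicting \neg \neg q.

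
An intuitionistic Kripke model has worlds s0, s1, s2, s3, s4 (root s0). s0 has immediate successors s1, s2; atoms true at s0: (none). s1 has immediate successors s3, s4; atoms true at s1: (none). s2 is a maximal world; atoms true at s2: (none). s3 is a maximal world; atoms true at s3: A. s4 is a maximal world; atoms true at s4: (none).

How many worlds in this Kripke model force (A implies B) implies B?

s0: does not force it — s0 does not force (A implies B) implies B: at the accessible world s2, s2 forces A implies B but s2 does not force B.
s1: does not force it — s1 does not force (A implies B) implies B: at the accessible world s4, s4 forces A implies B but s4 does not force B.
s2: does not force it.
s3: forces it.
s4: does not force it.
Worlds forcing the formula: {s3}.

1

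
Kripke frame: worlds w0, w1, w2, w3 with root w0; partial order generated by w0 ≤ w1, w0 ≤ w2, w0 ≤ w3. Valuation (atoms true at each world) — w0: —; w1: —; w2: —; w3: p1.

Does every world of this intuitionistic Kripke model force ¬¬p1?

No

Not every world: w0 ⊮ ¬¬p1.
w0 ⊮ ¬¬p1 since w1 is accessible from w0 and w1 ⊩ ¬p1.
w1 ⊩ ¬p1: no world accessible from w1 forces p1.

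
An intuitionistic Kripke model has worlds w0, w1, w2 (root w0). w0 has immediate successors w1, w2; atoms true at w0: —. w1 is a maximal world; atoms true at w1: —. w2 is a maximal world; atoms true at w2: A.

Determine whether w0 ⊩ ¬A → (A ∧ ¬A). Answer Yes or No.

No

w0 ⊮ ¬A → (A ∧ ¬A): at the accessible world w1, w1 ⊩ ¬A but w1 ⊮ A ∧ ¬A.
w1 ⊮ A ∧ ¬A since w1 fails A.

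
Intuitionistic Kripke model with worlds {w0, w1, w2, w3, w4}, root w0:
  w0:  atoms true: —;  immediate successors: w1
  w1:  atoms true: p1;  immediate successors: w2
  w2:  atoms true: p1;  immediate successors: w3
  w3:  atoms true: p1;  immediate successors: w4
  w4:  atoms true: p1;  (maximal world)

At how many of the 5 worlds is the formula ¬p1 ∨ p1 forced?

w0: does not force it — w0 ⊮ ¬p1 ∨ p1: neither disjunct is forced at w0.
w1: forces it.
w2: forces it.
w3: forces it.
w4: forces it.
Worlds forcing the formula: {w1, w2, w3, w4}.

4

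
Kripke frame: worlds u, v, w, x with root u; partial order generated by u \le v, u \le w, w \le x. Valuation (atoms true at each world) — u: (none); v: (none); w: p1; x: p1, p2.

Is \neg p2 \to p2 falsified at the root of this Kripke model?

u \nVdash \neg p2 \to p2: at the accessible world v, v \Vdash \neg p2 but v \nVdash p2.
v lacks atom p2, so v \nVdash p2.
So the root u does not force \neg p2 \to p2; the model is a countermodel.

Yes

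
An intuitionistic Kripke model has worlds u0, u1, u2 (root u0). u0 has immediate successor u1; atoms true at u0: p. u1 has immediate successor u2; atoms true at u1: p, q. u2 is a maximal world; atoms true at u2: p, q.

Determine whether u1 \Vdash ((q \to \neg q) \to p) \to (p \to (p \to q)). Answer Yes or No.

u1 \Vdash ((q \to \neg q) \to p) \to (p \to (p \to q)): every world accessible from u1 that forces (q \to \neg q) \to p (namely u1, u2) also forces p \to (p \to q).

Yes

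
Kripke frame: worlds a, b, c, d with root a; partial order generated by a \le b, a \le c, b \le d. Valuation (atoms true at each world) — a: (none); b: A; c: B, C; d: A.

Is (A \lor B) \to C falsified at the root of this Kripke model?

Yes

a \nVdash (A \lor B) \to C: at the accessible world b, b \Vdash A \lor B but b \nVdash C.
b lacks atom C, so b \nVdash C.
So the root a does not force (A \lor B) \to C; the model is a countermodel.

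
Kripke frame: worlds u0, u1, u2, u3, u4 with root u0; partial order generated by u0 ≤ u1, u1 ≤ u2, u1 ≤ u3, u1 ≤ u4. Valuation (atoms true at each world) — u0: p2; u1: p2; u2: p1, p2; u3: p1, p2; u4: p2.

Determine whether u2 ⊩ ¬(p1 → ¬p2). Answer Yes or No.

Yes

u2 ⊩ ¬(p1 → ¬p2): no world accessible from u2 forces p1 → ¬p2.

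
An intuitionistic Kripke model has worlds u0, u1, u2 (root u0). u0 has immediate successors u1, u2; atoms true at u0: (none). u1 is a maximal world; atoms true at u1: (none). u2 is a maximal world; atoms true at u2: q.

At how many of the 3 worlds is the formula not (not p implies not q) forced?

1

u0: does not force it — u0 does not force not (not p implies not q) since u1 is accessible from u0 and u1 forces not p implies not q.
u1: does not force it — u1 does not force not (not p implies not q) since u1 is accessible from u1 and u1 forces not p implies not q.
u2: forces it.
Worlds forcing the formula: {u2}.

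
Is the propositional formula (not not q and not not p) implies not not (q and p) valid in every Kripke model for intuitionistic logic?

Yes

This is the distribution of double negation over conjunction, which is intuitionistically derivable.
Assume not not q, not not p, and not (q and p). From q we'd get not p (since q and p is refuted), contradicting not not p; so not q, contradicting not not q.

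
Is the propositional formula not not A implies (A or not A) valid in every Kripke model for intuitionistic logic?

This is a variant of double-negation elimination (deriving excluded middle from double negation), which is not intuitionistically valid.
A Kripke countermodel: worlds 0, 1; order generated by 0 <= 1; atoms true at each world — 0:{}; 1:{A}.
0 does not force not not A implies (A or not A): already at 0 itself, 0 forces not not A but 0 does not force A or not A.
0 does not force A or not A: neither disjunct is forced at 0.
0 lacks atom A, so 0 does not force A.
So the root 0 does not force the formula.

No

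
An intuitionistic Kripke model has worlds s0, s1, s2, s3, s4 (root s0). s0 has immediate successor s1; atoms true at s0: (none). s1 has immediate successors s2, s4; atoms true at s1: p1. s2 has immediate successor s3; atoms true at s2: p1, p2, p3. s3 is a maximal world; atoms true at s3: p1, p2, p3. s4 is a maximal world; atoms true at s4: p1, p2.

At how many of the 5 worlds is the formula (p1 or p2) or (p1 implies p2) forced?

4

s0: does not force it — s0 does not force (p1 or p2) or (p1 implies p2): neither disjunct is forced at s0.
s1: forces it.
s2: forces it.
s3: forces it.
s4: forces it.
Worlds forcing the formula: {s1, s2, s3, s4}.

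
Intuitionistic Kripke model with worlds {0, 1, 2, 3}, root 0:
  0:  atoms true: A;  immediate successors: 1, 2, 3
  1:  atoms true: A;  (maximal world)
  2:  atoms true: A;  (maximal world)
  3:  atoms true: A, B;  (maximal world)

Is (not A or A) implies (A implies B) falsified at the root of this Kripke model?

0 does not force (not A or A) implies (A implies B): already at 0 itself, 0 forces not A or A but 0 does not force A implies B.
0 does not force A implies B: already at 0 itself, 0 forces A but 0 does not force B.
0 lacks atom B, so 0 does not force B.
So the root 0 does not force (not A or A) implies (A implies B); the model is a countermodel.

Yes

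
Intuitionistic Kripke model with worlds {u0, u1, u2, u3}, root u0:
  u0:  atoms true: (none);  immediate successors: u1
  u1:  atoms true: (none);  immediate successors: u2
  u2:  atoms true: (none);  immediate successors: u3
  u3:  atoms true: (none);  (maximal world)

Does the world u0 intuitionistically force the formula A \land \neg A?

u0 \nVdash A \land \neg A since u0 fails A.

No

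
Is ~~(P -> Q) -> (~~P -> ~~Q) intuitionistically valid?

This is the distribution of double negation over implication, which is intuitionistically derivable.
Assume ~~(P -> Q) and ~~P; suppose ~Q. Then P -> Q would give ~P (by contraposition), contradicting ~~P; so ~(P -> Q), contradicting ~~(P -> Q). Hence ~~Q.

Yes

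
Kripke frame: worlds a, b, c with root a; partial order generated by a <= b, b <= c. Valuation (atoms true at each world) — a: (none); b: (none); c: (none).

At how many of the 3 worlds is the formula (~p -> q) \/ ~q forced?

3

a: forces it.
b: forces it.
c: forces it.
Worlds forcing the formula: {a, b, c}.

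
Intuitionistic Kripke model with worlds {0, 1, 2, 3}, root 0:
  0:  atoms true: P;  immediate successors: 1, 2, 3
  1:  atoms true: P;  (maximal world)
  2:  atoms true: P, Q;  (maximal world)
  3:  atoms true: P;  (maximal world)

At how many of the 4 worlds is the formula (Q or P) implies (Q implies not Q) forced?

2

0: does not force it — 0 does not force (Q or P) implies (Q implies not Q): already at 0 itself, 0 forces Q or P but 0 does not force Q implies not Q.
1: forces it.
2: does not force it.
3: forces it.
Worlds forcing the formula: {1, 3}.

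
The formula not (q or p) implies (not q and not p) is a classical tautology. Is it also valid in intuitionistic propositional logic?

Yes

This is a constructively valid De Morgan direction (negated disjunction to conjunction of negations), which is intuitionistically derivable.
From not (q or p): if q held then q or p would, contradiction — so not q; similarly not p.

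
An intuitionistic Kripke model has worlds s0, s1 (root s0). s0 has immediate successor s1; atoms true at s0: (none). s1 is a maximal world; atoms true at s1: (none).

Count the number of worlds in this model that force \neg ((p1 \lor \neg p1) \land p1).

2

s0: forces it.
s1: forces it.
Worlds forcing the formula: {s0, s1}.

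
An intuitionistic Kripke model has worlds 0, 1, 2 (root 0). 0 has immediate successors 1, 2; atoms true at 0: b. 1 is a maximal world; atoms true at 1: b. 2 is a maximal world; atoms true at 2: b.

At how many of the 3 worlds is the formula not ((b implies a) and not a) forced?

0: forces it.
1: forces it.
2: forces it.
Worlds forcing the formula: {0, 1, 2}.

3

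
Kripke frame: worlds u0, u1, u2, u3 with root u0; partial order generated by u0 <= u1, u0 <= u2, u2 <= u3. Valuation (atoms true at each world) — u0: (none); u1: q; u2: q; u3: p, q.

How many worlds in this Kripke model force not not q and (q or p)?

u0: does not force it — u0 does not force not not q and (q or p) since u0 fails q or p.
u1: forces it.
u2: forces it.
u3: forces it.
Worlds forcing the formula: {u1, u2, u3}.

3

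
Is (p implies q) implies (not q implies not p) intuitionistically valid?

Yes

This is the forward direction of contraposition, which is intuitionistically derivable.
Assume p implies q and not q. If p held then q would follow, contradicting not q; so not p.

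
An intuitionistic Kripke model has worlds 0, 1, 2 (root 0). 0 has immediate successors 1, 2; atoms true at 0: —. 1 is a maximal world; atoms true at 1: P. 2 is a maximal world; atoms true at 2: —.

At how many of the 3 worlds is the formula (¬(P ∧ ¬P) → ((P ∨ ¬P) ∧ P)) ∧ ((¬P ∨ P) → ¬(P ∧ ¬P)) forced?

0: does not force it — 0 ⊮ (¬(P ∧ ¬P) → ((P ∨ ¬P) ∧ P)) ∧ ((¬P ∨ P) → ¬(P ∧ ¬P)) since 0 fails ¬(P ∧ ¬P) → ((P ∨ ¬P) ∧ P).
1: forces it.
2: does not force it — 2 ⊮ (¬(P ∧ ¬P) → ((P ∨ ¬P) ∧ P)) ∧ ((¬P ∨ P) → ¬(P ∧ ¬P)) since 2 fails ¬(P ∧ ¬P) → ((P ∨ ¬P) ∧ P).
Worlds forcing the formula: {1}.

1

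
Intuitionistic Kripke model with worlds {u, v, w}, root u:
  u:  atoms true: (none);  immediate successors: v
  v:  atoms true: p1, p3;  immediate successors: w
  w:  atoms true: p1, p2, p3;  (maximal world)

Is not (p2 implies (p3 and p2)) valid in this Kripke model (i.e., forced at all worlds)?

No

Not every world: u does not force not (p2 implies (p3 and p2)).
u does not force not (p2 implies (p3 and p2)) since u is accessible from u and u forces p2 implies (p3 and p2).
u forces p2 implies (p3 and p2): every world accessible from u that forces p2 (namely w) also forces p3 and p2.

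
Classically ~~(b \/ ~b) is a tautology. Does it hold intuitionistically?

Yes

This is the double negation of excluded middle, which is intuitionistically derivable.
Assuming ~(b \/ ~b): from b we'd get b \/ ~b, so ~b; but then b \/ ~b again — contradiction. Hence ~~(b \/ ~b).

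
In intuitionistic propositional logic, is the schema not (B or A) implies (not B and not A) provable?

Yes

This is a constructively valid De Morgan direction (negated disjunction to conjunction of negations), which is intuitionistically derivable.
From not (B or A): if B held then B or A would, contradiction — so not B; similarly not A.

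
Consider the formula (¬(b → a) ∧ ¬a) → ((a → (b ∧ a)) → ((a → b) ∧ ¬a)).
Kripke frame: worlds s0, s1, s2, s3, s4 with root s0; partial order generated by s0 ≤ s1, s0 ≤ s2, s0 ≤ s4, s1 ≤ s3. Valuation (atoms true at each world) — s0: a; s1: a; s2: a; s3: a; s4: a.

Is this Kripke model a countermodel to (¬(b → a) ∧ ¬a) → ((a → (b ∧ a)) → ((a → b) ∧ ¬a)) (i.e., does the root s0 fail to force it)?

s0 ⊩ (¬(b → a) ∧ ¬a) → ((a → (b ∧ a)) → ((a → b) ∧ ¬a)) vacuously: no world accessible from s0 forces the antecedent ¬(b → a) ∧ ¬a.
So the root s0 forces (¬(b → a) ∧ ¬a) → ((a → (b ∧ a)) → ((a → b) ∧ ¬a)); the model is not a countermodel.

No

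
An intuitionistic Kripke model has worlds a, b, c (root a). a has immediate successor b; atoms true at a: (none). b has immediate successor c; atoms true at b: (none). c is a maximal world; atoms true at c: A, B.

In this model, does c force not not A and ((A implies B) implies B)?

Yes

c forces not not A and ((A implies B) implies B) since c forces both conjuncts.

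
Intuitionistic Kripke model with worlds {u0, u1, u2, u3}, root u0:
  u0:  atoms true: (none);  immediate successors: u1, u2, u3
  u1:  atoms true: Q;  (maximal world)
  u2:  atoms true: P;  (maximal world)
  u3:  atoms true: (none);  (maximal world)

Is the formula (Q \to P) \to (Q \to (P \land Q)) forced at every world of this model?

u0 \Vdash (Q \to P) \to (Q \to (P \land Q)): every world accessible from u0 that forces Q \to P (namely u2, u3) also forces Q \to (P \land Q).
Since the root u0 forces (Q \to P) \to (Q \to (P \land Q)) and forcing is persistent (monotone upward), every world forces it.

Yes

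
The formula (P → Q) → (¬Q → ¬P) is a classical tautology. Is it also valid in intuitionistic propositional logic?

Yes

This is the forward direction of contraposition, which is intuitionistically derivable.
Assume P → Q and ¬Q. If P held then Q would follow, contradicting ¬Q; so ¬P.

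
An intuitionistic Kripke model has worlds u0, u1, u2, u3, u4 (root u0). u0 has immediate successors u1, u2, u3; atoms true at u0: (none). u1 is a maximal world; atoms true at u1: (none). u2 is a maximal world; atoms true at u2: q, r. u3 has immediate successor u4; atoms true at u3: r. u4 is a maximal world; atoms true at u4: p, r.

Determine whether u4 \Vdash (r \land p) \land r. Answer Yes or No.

u4 \Vdash (r \land p) \land r since u4 forces both conjuncts.

Yes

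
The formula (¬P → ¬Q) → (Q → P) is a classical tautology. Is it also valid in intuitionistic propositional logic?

This is the converse of contraposition, which is not intuitionistically valid.
A Kripke countermodel: worlds u0, u1; order generated by u0 ≤ u1; atoms true at each world — u0:{Q}; u1:{P,Q}.
u0 ⊮ (¬P → ¬Q) → (Q → P): already at u0 itself, u0 ⊩ ¬P → ¬Q but u0 ⊮ Q → P.
u0 ⊮ Q → P: already at u0 itself, u0 ⊩ Q but u0 ⊮ P.
u0 lacks atom P, so u0 ⊮ P.
So the root u0 does not force the formula.

No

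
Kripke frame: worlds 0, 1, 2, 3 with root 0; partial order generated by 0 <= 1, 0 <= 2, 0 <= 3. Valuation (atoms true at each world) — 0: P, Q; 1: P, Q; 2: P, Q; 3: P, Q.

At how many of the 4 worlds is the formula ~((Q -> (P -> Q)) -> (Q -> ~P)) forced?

4

0: forces it.
1: forces it.
2: forces it.
3: forces it.
Worlds forcing the formula: {0, 1, 2, 3}.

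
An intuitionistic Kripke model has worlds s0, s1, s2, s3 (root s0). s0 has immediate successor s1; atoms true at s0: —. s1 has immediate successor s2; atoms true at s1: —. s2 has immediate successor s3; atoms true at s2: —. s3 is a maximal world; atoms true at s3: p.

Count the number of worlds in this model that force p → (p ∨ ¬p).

4

s0: forces it.
s1: forces it.
s2: forces it.
s3: forces it.
Worlds forcing the formula: {s0, s1, s2, s3}.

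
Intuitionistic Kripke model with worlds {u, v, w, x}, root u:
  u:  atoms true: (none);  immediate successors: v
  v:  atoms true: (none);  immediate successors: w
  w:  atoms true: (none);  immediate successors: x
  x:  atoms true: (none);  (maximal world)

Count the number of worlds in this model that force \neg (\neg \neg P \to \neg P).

0

u: does not force it — u \nVdash \neg (\neg \neg P \to \neg P) since u is accessible from u and u \Vdash \neg \neg P \to \neg P.
v: does not force it — v \nVdash \neg (\neg \neg P \to \neg P) since v is accessible from v and v \Vdash \neg \neg P \to \neg P.
w: does not force it — w \nVdash \neg (\neg \neg P \to \neg P) since w is accessible from w and w \Vdash \neg \neg P \to \neg P.
x: does not force it.
Worlds forcing the formula: { }.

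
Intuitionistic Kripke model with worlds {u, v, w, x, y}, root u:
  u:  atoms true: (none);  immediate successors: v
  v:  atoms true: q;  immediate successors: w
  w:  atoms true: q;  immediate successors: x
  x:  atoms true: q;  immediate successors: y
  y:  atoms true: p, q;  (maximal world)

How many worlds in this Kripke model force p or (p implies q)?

u: forces it.
v: forces it.
w: forces it.
x: forces it.
y: forces it.
Worlds forcing the formula: {u, v, w, x, y}.

5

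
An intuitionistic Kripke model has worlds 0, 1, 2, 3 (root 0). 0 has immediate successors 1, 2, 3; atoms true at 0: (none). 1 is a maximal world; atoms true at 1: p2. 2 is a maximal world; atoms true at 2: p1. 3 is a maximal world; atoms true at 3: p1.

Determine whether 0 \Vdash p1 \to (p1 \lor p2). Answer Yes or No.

Yes

0 \Vdash p1 \to (p1 \lor p2): every world accessible from 0 that forces p1 (namely 2, 3) also forces p1 \lor p2.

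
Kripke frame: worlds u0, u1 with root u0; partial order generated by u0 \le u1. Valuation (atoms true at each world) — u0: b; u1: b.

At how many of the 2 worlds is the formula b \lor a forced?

2

u0: forces it.
u1: forces it.
Worlds forcing the formula: {u0, u1}.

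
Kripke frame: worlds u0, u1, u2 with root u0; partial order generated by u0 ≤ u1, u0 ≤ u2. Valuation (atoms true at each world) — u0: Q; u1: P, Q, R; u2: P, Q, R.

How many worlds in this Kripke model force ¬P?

u0: does not force it — u0 ⊮ ¬P since u1 is accessible from u0 and u1 ⊩ P.
u1: does not force it — u1 ⊮ ¬P since u1 is accessible from u1 and u1 ⊩ P.
u2: does not force it.
Worlds forcing the formula: { }.

0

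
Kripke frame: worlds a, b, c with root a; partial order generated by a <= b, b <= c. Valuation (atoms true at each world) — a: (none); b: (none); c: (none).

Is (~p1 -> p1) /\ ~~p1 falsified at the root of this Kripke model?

Yes

a ||-/- (~p1 -> p1) /\ ~~p1 since a fails ~p1 -> p1.
So the root a does not force (~p1 -> p1) /\ ~~p1; the model is a countermodel.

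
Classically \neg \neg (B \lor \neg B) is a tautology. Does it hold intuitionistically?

Yes

This is the double negation of excluded middle, which is intuitionistically derivable.
Assuming \neg (B \lor \neg B): from B we'd get B \lor \neg B, so \neg B; but then B \lor \neg B again — contradiction. Hence \neg \neg (B \lor \neg B).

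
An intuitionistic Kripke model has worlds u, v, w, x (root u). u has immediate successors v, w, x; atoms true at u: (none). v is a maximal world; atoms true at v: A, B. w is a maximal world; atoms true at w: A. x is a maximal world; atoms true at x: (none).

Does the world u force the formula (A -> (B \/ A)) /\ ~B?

u ||-/- (A -> (B \/ A)) /\ ~B since u fails ~B.

No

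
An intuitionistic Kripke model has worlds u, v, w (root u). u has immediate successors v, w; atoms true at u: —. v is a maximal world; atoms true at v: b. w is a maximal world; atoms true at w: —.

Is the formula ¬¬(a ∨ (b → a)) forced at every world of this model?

No

Not every world: u ⊮ ¬¬(a ∨ (b → a)).
u ⊮ ¬¬(a ∨ (b → a)) since v is accessible from u and v ⊩ ¬(a ∨ (b → a)).
v ⊩ ¬(a ∨ (b → a)): no world accessible from v forces a ∨ (b → a).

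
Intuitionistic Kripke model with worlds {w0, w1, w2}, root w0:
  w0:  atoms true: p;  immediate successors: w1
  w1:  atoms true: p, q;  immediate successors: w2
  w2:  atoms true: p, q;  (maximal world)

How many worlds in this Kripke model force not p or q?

2

w0: does not force it — w0 does not force not p or q: neither disjunct is forced at w0.
w1: forces it.
w2: forces it.
Worlds forcing the formula: {w1, w2}.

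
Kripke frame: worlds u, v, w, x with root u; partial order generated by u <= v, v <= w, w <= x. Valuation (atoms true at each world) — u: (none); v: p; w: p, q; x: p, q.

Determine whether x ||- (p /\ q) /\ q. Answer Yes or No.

x ||- (p /\ q) /\ q since x forces both conjuncts.

Yes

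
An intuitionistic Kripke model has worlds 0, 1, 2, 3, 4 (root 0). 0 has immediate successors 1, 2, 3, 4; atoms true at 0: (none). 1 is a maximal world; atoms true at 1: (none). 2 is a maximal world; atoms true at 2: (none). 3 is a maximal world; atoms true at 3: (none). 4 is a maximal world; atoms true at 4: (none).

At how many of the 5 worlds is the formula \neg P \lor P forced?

5

0: forces it.
1: forces it.
2: forces it.
3: forces it.
4: forces it.
Worlds forcing the formula: {0, 1, 2, 3, 4}.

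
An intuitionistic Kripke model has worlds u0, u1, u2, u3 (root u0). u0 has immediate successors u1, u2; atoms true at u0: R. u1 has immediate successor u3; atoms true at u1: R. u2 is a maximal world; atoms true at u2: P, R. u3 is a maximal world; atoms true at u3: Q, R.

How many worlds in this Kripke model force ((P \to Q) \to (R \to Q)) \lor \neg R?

2

u0: does not force it — u0 \nVdash ((P \to Q) \to (R \to Q)) \lor \neg R: neither disjunct is forced at u0.
u1: does not force it — u1 \nVdash ((P \to Q) \to (R \to Q)) \lor \neg R: neither disjunct is forced at u1.
u2: forces it.
u3: forces it.
Worlds forcing the formula: {u2, u3}.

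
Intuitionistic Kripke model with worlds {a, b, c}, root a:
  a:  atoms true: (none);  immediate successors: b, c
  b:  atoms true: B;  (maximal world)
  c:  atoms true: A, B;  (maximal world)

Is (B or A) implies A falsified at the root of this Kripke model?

Yes

a does not force (B or A) implies A: at the accessible world b, b forces B or A but b does not force A.
b lacks atom A, so b does not force A.
So the root a does not force (B or A) implies A; the model is a countermodel.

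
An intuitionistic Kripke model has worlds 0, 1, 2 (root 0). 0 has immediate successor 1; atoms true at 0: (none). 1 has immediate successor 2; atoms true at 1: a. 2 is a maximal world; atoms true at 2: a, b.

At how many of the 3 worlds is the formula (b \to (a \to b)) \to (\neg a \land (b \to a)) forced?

0

0: does not force it — 0 \nVdash (b \to (a \to b)) \to (\neg a \land (b \to a)): already at 0 itself, 0 \Vdash b \to (a \to b) but 0 \nVdash \neg a \land (b \to a).
1: does not force it — 1 \nVdash (b \to (a \to b)) \to (\neg a \land (b \to a)): already at 1 itself, 1 \Vdash b \to (a \to b) but 1 \nVdash \neg a \land (b \to a).
2: does not force it — 2 \nVdash (b \to (a \to b)) \to (\neg a \land (b \to a)): already at 2 itself, 2 \Vdash b \to (a \to b) but 2 \nVdash \neg a \land (b \to a).
Worlds forcing the formula: { }.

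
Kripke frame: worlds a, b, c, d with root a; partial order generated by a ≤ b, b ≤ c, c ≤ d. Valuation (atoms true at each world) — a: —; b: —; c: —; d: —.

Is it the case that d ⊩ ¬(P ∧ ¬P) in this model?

Yes

d ⊩ ¬(P ∧ ¬P): no world accessible from d forces P ∧ ¬P.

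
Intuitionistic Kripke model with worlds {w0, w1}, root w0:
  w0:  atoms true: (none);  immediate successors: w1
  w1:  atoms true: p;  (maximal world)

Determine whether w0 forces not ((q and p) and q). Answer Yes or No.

w0 forces not ((q and p) and q): no world accessible from w0 forces (q and p) and q.

Yes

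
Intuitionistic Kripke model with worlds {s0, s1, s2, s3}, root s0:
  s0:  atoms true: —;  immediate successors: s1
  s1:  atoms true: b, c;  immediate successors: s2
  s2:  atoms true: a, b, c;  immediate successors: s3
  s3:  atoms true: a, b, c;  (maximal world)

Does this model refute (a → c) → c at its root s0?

Yes

s0 ⊮ (a → c) → c: already at s0 itself, s0 ⊩ a → c but s0 ⊮ c.
s0 lacks atom c, so s0 ⊮ c.
So the root s0 does not force (a → c) → c; the model is a countermodel.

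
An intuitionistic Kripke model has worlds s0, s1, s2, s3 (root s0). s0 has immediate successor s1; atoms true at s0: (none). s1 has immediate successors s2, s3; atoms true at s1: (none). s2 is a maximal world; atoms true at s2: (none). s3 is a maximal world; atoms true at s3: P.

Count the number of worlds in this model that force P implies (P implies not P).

1

s0: does not force it — s0 does not force P implies (P implies not P): at the accessible world s3, s3 forces P but s3 does not force P implies not P.
s1: does not force it — s1 does not force P implies (P implies not P): at the accessible world s3, s3 forces P but s3 does not force P implies not P.
s2: forces it.
s3: does not force it — s3 does not force P implies (P implies not P): already at s3 itself, s3 forces P but s3 does not force P implies not P.
Worlds forcing the formula: {s2}.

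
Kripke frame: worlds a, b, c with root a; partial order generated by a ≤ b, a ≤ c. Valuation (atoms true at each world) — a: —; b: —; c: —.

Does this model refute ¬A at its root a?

No

a ⊩ ¬A: no world accessible from a forces A.
So the root a forces ¬A; the model is not a countermodel.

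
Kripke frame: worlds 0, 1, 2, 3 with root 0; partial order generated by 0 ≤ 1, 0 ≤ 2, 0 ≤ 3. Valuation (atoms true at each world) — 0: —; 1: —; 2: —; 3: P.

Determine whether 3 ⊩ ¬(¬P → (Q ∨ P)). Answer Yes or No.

3 ⊮ ¬(¬P → (Q ∨ P)) since 3 is accessible from 3 and 3 ⊩ ¬P → (Q ∨ P).
3 ⊩ ¬P → (Q ∨ P) vacuously: no world accessible from 3 forces the antecedent ¬P.

No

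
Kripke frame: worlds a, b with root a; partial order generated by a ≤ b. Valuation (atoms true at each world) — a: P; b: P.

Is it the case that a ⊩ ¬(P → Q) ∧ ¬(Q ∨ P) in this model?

No

a ⊮ ¬(P → Q) ∧ ¬(Q ∨ P) since a fails ¬(Q ∨ P).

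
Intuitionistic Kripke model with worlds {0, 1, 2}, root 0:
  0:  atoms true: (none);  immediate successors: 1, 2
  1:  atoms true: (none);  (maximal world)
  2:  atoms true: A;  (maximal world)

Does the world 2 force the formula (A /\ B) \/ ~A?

No

2 ||-/- (A /\ B) \/ ~A: neither disjunct is forced at 2.
2 ||-/- A /\ B since 2 fails B.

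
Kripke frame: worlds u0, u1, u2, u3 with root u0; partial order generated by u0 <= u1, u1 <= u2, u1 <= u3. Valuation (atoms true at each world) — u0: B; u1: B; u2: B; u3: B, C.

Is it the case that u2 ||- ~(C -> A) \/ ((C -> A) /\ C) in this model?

u2 ||-/- ~(C -> A) \/ ((C -> A) /\ C): neither disjunct is forced at u2.
u2 ||-/- ~(C -> A) since u2 is accessible from u2 and u2 ||- C -> A.
u2 ||- C -> A vacuously: no world accessible from u2 forces the antecedent C.

No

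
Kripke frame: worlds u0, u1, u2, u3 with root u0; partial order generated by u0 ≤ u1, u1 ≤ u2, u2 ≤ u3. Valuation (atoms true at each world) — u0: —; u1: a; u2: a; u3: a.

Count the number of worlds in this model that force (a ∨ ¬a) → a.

u0: forces it.
u1: forces it.
u2: forces it.
u3: forces it.
Worlds forcing the formula: {u0, u1, u2, u3}.

4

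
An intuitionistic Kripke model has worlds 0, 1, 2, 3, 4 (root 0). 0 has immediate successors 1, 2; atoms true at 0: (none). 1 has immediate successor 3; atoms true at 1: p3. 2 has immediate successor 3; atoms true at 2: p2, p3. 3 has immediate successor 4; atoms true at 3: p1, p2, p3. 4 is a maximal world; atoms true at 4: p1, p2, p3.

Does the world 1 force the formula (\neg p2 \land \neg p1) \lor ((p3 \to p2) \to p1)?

1 \Vdash (\neg p2 \land \neg p1) \lor ((p3 \to p2) \to p1) via the disjunct (p3 \to p2) \to p1.

Yes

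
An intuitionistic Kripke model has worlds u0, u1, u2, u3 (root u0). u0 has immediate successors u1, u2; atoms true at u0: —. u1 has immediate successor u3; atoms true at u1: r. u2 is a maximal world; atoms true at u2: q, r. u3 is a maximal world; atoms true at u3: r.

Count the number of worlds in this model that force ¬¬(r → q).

1

u0: does not force it — u0 ⊮ ¬¬(r → q) since u1 is accessible from u0 and u1 ⊩ ¬(r → q).
u1: does not force it — u1 ⊮ ¬¬(r → q) since u1 is accessible from u1 and u1 ⊩ ¬(r → q).
u2: forces it.
u3: does not force it.
Worlds forcing the formula: {u2}.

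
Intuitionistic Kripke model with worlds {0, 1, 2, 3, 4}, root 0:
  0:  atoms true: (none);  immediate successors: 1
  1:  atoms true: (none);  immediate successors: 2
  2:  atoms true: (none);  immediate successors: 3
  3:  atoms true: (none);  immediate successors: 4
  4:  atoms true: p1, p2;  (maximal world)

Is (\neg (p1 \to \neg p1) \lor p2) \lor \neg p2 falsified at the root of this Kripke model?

0 \Vdash (\neg (p1 \to \neg p1) \lor p2) \lor \neg p2 via the disjunct \neg (p1 \to \neg p1) \lor p2.
So the root 0 forces (\neg (p1 \to \neg p1) \lor p2) \lor \neg p2; the model is not a countermodel.

No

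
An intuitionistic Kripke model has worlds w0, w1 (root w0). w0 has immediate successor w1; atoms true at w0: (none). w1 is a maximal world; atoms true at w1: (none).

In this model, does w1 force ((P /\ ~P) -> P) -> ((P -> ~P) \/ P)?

Yes

w1 ||- ((P /\ ~P) -> P) -> ((P -> ~P) \/ P): every world accessible from w1 that forces (P /\ ~P) -> P (namely w1) also forces (P -> ~P) \/ P.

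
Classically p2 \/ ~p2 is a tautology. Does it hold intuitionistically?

This is the law of excluded middle, which is not intuitionistically valid.
A Kripke countermodel: worlds s0, s1; order generated by s0 <= s1; atoms true at each world — s0:{}; s1:{p2}.
s0 ||-/- p2 \/ ~p2: neither disjunct is forced at s0.
s0 lacks atom p2, so s0 ||-/- p2.
So the root s0 does not force the formula.

No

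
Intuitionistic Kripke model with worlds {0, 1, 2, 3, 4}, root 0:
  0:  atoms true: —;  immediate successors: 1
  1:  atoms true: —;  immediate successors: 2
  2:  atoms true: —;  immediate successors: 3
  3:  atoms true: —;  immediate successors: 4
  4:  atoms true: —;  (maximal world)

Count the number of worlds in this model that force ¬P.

5

0: forces it.
1: forces it.
2: forces it.
3: forces it.
4: forces it.
Worlds forcing the formula: {0, 1, 2, 3, 4}.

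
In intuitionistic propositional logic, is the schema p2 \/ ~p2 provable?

No

This is the law of excluded middle, which is not intuitionistically valid.
A Kripke countermodel: worlds u, v; order generated by u <= v; atoms true at each world — u:{}; v:{p2}.
u ||-/- p2 \/ ~p2: neither disjunct is forced at u.
u lacks atom p2, so u ||-/- p2.
So the root u does not force the formula.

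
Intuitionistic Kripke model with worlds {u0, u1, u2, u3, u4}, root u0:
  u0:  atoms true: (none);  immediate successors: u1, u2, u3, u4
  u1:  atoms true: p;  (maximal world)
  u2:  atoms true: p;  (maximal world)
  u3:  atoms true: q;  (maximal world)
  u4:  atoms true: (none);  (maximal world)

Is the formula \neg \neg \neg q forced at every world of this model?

Not every world: u0 \nVdash \neg \neg \neg q.
u0 \nVdash \neg \neg \neg q since u3 is accessible from u0 and u3 \Vdash \neg \neg q.
u3 \Vdash \neg \neg q: no world accessible from u3 forces \neg q.

No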